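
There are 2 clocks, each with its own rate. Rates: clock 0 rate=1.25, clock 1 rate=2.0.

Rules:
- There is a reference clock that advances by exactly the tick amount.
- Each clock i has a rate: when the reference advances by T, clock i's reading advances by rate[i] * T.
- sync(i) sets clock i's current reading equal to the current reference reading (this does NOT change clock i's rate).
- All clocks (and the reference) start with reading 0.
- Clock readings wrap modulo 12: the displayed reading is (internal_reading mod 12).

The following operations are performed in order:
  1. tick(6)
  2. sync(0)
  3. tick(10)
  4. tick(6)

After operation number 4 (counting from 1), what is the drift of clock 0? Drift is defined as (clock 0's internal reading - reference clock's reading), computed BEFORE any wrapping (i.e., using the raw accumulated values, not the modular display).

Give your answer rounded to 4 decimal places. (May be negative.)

After op 1 tick(6): ref=6.0000 raw=[7.5000 12.0000]
After op 2 sync(0): ref=6.0000 raw=[6.0000 12.0000]
After op 3 tick(10): ref=16.0000 raw=[18.5000 32.0000]
After op 4 tick(6): ref=22.0000 raw=[26.0000 44.0000]
Drift of clock 0 after op 4: 26.0000 - 22.0000 = 4.0000

Answer: 4.0000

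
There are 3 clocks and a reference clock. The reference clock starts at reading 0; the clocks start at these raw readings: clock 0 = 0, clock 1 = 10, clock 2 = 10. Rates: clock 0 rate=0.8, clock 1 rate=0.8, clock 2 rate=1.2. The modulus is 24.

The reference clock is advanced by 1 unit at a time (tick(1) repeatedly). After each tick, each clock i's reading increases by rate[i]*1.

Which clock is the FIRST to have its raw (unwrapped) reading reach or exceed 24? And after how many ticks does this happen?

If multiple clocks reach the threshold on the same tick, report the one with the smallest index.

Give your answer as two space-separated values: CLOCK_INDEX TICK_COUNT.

Answer: 2 12

Derivation:
clock 0: start=0, rate=0.8, needs 24-0 = 24; ticks = ceil(24/0.8) = ceil(30.0000) = 30; reading at tick 30 = 0 + 0.8*30 = 24.0000
clock 1: start=10, rate=0.8, needs 24-10 = 14; ticks = ceil(14/0.8) = ceil(17.5000) = 18; reading at tick 18 = 10 + 0.8*18 = 24.4000
clock 2: start=10, rate=1.2, needs 24-10 = 14; ticks = ceil(14/1.2) = ceil(11.6667) = 12; reading at tick 12 = 10 + 1.2*12 = 24.4000
Minimum tick count = 12; winners = [2]; smallest index = 2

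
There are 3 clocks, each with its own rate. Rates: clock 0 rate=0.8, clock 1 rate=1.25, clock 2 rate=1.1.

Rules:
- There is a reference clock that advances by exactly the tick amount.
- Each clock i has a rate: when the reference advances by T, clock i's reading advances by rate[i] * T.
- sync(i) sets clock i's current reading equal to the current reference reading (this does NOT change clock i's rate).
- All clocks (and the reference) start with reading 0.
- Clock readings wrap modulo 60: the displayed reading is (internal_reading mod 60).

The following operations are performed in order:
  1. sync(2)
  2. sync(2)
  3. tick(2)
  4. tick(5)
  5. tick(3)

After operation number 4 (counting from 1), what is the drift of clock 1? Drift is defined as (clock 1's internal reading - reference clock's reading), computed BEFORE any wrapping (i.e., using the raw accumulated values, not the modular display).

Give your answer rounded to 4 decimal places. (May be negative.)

After op 1 sync(2): ref=0.0000 raw=[0.0000 0.0000 0.0000]
After op 2 sync(2): ref=0.0000 raw=[0.0000 0.0000 0.0000]
After op 3 tick(2): ref=2.0000 raw=[1.6000 2.5000 2.2000]
After op 4 tick(5): ref=7.0000 raw=[5.6000 8.7500 7.7000]
Drift of clock 1 after op 4: 8.7500 - 7.0000 = 1.7500

Answer: 1.7500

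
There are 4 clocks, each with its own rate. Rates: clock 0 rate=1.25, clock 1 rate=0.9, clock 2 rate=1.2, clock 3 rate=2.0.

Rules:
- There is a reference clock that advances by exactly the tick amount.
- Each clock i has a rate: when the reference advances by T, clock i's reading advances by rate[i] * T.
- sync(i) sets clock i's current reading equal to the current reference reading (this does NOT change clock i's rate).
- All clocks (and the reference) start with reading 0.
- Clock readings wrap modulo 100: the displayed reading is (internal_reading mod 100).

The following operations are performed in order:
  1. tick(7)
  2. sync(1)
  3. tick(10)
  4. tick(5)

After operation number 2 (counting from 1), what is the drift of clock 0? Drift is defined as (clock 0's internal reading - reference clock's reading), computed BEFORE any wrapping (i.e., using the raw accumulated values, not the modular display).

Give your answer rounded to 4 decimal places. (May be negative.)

Answer: 1.7500

Derivation:
After op 1 tick(7): ref=7.0000 raw=[8.7500 6.3000 8.4000 14.0000]
After op 2 sync(1): ref=7.0000 raw=[8.7500 7.0000 8.4000 14.0000]
Drift of clock 0 after op 2: 8.7500 - 7.0000 = 1.7500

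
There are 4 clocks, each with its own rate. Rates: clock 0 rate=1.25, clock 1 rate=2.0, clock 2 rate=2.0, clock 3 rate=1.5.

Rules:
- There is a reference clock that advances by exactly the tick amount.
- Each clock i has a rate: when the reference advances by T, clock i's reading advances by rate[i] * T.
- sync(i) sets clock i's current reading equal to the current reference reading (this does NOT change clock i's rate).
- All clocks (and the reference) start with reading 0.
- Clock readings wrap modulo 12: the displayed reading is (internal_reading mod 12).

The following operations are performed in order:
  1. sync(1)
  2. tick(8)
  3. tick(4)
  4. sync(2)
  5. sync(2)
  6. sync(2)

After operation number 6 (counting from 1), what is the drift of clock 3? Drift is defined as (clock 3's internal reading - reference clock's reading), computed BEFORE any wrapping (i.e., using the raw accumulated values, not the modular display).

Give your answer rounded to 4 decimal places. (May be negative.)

After op 1 sync(1): ref=0.0000 raw=[0.0000 0.0000 0.0000 0.0000]
After op 2 tick(8): ref=8.0000 raw=[10.0000 16.0000 16.0000 12.0000]
After op 3 tick(4): ref=12.0000 raw=[15.0000 24.0000 24.0000 18.0000]
After op 4 sync(2): ref=12.0000 raw=[15.0000 24.0000 12.0000 18.0000]
After op 5 sync(2): ref=12.0000 raw=[15.0000 24.0000 12.0000 18.0000]
After op 6 sync(2): ref=12.0000 raw=[15.0000 24.0000 12.0000 18.0000]
Drift of clock 3 after op 6: 18.0000 - 12.0000 = 6.0000

Answer: 6.0000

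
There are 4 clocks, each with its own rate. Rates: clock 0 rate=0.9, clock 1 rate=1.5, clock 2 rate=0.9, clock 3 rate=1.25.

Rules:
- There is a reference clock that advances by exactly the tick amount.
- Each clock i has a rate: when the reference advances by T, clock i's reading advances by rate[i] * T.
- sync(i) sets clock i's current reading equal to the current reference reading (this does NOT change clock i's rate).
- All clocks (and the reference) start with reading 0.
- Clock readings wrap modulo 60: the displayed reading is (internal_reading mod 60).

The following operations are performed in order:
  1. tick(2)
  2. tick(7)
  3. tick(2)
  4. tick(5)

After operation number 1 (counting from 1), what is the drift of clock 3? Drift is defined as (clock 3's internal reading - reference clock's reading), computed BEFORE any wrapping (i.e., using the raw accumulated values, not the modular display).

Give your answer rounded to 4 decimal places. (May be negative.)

Answer: 0.5000

Derivation:
After op 1 tick(2): ref=2.0000 raw=[1.8000 3.0000 1.8000 2.5000]
Drift of clock 3 after op 1: 2.5000 - 2.0000 = 0.5000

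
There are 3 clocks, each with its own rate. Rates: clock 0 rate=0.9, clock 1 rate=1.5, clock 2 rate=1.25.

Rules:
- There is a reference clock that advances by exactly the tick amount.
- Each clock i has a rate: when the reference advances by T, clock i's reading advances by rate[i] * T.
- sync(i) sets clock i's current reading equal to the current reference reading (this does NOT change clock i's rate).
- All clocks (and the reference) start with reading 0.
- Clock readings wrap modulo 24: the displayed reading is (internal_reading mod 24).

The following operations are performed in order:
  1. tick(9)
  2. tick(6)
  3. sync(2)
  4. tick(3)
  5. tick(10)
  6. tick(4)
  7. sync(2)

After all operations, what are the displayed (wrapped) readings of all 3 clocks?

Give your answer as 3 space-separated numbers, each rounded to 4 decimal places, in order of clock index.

After op 1 tick(9): ref=9.0000 raw=[8.1000 13.5000 11.2500]
After op 2 tick(6): ref=15.0000 raw=[13.5000 22.5000 18.7500]
After op 3 sync(2): ref=15.0000 raw=[13.5000 22.5000 15.0000]
After op 4 tick(3): ref=18.0000 raw=[16.2000 27.0000 18.7500]
After op 5 tick(10): ref=28.0000 raw=[25.2000 42.0000 31.2500]
After op 6 tick(4): ref=32.0000 raw=[28.8000 48.0000 36.2500]
After op 7 sync(2): ref=32.0000 raw=[28.8000 48.0000 32.0000]
Wrap final raw readings (mod 24): 28.8000 mod 24 = 4.8000; 48.0000 mod 24 = 0.0000; 32.0000 mod 24 = 8.0000

Answer: 4.8000 0.0000 8.0000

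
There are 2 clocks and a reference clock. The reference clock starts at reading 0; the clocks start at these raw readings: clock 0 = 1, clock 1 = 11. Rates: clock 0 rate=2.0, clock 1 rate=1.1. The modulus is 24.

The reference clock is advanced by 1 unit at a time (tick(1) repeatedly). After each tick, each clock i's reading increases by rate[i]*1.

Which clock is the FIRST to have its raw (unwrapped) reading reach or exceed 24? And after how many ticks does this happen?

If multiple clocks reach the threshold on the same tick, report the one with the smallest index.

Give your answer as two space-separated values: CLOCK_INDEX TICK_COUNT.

Answer: 0 12

Derivation:
clock 0: start=1, rate=2.0, needs 24-1 = 23; ticks = ceil(23/2.0) = ceil(11.5000) = 12; reading at tick 12 = 1 + 2.0*12 = 25.0000
clock 1: start=11, rate=1.1, needs 24-11 = 13; ticks = ceil(13/1.1) = ceil(11.8182) = 12; reading at tick 12 = 11 + 1.1*12 = 24.2000
Minimum tick count = 12; winners = [0, 1]; smallest index = 0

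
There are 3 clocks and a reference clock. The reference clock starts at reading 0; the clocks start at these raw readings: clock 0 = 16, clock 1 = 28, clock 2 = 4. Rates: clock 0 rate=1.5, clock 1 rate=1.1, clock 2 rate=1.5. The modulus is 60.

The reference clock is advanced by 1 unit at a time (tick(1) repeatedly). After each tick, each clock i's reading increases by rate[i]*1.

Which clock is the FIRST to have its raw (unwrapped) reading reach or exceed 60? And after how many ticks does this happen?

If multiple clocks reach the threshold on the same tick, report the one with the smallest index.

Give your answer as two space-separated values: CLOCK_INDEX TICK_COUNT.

clock 0: start=16, rate=1.5, needs 60-16 = 44; ticks = ceil(44/1.5) = ceil(29.3333) = 30; reading at tick 30 = 16 + 1.5*30 = 61.0000
clock 1: start=28, rate=1.1, needs 60-28 = 32; ticks = ceil(32/1.1) = ceil(29.0909) = 30; reading at tick 30 = 28 + 1.1*30 = 61.0000
clock 2: start=4, rate=1.5, needs 60-4 = 56; ticks = ceil(56/1.5) = ceil(37.3333) = 38; reading at tick 38 = 4 + 1.5*38 = 61.0000
Minimum tick count = 30; winners = [0, 1]; smallest index = 0

Answer: 0 30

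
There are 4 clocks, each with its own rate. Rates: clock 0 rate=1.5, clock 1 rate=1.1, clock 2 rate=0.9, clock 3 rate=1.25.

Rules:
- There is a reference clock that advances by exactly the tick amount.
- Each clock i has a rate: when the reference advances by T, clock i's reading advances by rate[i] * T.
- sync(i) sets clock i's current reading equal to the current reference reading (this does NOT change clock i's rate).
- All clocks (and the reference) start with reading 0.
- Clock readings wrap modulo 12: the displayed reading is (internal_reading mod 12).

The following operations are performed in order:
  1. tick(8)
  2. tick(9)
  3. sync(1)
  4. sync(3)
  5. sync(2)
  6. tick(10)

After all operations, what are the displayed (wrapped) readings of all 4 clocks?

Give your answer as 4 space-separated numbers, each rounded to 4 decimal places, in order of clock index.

After op 1 tick(8): ref=8.0000 raw=[12.0000 8.8000 7.2000 10.0000]
After op 2 tick(9): ref=17.0000 raw=[25.5000 18.7000 15.3000 21.2500]
After op 3 sync(1): ref=17.0000 raw=[25.5000 17.0000 15.3000 21.2500]
After op 4 sync(3): ref=17.0000 raw=[25.5000 17.0000 15.3000 17.0000]
After op 5 sync(2): ref=17.0000 raw=[25.5000 17.0000 17.0000 17.0000]
After op 6 tick(10): ref=27.0000 raw=[40.5000 28.0000 26.0000 29.5000]
Wrap final raw readings (mod 12): 40.5000 mod 12 = 4.5000; 28.0000 mod 12 = 4.0000; 26.0000 mod 12 = 2.0000; 29.5000 mod 12 = 5.5000

Answer: 4.5000 4.0000 2.0000 5.5000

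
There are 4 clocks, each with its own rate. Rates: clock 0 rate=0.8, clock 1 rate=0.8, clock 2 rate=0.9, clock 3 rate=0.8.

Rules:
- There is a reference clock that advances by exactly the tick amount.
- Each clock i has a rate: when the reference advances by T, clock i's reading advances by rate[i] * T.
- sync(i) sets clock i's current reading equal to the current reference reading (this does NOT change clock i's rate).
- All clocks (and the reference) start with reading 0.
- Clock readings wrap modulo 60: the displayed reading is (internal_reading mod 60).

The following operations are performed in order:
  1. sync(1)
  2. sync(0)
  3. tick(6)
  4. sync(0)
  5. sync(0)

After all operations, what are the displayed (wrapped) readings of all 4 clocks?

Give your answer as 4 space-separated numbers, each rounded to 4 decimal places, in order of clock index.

After op 1 sync(1): ref=0.0000 raw=[0.0000 0.0000 0.0000 0.0000]
After op 2 sync(0): ref=0.0000 raw=[0.0000 0.0000 0.0000 0.0000]
After op 3 tick(6): ref=6.0000 raw=[4.8000 4.8000 5.4000 4.8000]
After op 4 sync(0): ref=6.0000 raw=[6.0000 4.8000 5.4000 4.8000]
After op 5 sync(0): ref=6.0000 raw=[6.0000 4.8000 5.4000 4.8000]
Wrap final raw readings (mod 60): 6.0000 mod 60 = 6.0000; 4.8000 mod 60 = 4.8000; 5.4000 mod 60 = 5.4000; 4.8000 mod 60 = 4.8000

Answer: 6.0000 4.8000 5.4000 4.8000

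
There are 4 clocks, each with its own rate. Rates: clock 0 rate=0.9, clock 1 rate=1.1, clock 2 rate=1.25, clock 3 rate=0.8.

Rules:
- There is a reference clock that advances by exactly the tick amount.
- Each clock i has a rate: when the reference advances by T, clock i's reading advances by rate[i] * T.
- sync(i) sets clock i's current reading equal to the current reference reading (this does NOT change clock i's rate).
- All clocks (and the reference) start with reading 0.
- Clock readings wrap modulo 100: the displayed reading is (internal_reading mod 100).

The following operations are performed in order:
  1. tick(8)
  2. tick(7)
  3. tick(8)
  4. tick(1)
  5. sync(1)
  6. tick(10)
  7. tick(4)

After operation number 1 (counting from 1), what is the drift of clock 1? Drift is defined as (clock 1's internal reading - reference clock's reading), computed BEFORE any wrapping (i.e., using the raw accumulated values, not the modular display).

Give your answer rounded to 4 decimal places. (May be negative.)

After op 1 tick(8): ref=8.0000 raw=[7.2000 8.8000 10.0000 6.4000]
Drift of clock 1 after op 1: 8.8000 - 8.0000 = 0.8000

Answer: 0.8000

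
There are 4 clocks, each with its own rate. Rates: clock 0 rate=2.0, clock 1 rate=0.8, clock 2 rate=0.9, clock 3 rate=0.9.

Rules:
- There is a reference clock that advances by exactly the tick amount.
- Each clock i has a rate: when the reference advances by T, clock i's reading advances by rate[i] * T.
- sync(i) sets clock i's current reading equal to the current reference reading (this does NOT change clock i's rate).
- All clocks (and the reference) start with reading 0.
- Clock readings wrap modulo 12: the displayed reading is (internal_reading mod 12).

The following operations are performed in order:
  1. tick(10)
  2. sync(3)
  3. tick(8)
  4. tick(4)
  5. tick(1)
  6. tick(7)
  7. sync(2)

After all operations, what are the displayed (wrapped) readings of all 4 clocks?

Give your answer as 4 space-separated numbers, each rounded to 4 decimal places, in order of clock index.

Answer: 0.0000 0.0000 6.0000 4.0000

Derivation:
After op 1 tick(10): ref=10.0000 raw=[20.0000 8.0000 9.0000 9.0000]
After op 2 sync(3): ref=10.0000 raw=[20.0000 8.0000 9.0000 10.0000]
After op 3 tick(8): ref=18.0000 raw=[36.0000 14.4000 16.2000 17.2000]
After op 4 tick(4): ref=22.0000 raw=[44.0000 17.6000 19.8000 20.8000]
After op 5 tick(1): ref=23.0000 raw=[46.0000 18.4000 20.7000 21.7000]
After op 6 tick(7): ref=30.0000 raw=[60.0000 24.0000 27.0000 28.0000]
After op 7 sync(2): ref=30.0000 raw=[60.0000 24.0000 30.0000 28.0000]
Wrap final raw readings (mod 12): 60.0000 mod 12 = 0.0000; 24.0000 mod 12 = 0.0000; 30.0000 mod 12 = 6.0000; 28.0000 mod 12 = 4.0000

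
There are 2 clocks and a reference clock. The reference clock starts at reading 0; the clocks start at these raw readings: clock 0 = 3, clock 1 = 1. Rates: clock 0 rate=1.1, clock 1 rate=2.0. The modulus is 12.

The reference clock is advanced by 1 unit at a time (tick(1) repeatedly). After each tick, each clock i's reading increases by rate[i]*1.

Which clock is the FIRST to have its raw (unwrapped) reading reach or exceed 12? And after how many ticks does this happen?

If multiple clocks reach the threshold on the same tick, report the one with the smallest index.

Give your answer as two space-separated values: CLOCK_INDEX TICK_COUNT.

Answer: 1 6

Derivation:
clock 0: start=3, rate=1.1, needs 12-3 = 9; ticks = ceil(9/1.1) = ceil(8.1818) = 9; reading at tick 9 = 3 + 1.1*9 = 12.9000
clock 1: start=1, rate=2.0, needs 12-1 = 11; ticks = ceil(11/2.0) = ceil(5.5000) = 6; reading at tick 6 = 1 + 2.0*6 = 13.0000
Minimum tick count = 6; winners = [1]; smallest index = 1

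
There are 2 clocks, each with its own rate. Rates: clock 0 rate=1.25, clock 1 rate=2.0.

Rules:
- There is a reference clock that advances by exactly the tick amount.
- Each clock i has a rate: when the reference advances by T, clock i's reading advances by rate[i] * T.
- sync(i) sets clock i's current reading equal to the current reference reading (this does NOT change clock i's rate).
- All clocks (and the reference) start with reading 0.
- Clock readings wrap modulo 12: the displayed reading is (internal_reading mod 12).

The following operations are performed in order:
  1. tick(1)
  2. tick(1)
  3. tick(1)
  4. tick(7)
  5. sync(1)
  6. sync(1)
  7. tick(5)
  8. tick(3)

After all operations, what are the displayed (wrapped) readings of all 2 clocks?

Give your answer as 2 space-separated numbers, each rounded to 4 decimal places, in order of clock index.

After op 1 tick(1): ref=1.0000 raw=[1.2500 2.0000]
After op 2 tick(1): ref=2.0000 raw=[2.5000 4.0000]
After op 3 tick(1): ref=3.0000 raw=[3.7500 6.0000]
After op 4 tick(7): ref=10.0000 raw=[12.5000 20.0000]
After op 5 sync(1): ref=10.0000 raw=[12.5000 10.0000]
After op 6 sync(1): ref=10.0000 raw=[12.5000 10.0000]
After op 7 tick(5): ref=15.0000 raw=[18.7500 20.0000]
After op 8 tick(3): ref=18.0000 raw=[22.5000 26.0000]
Wrap final raw readings (mod 12): 22.5000 mod 12 = 10.5000; 26.0000 mod 12 = 2.0000

Answer: 10.5000 2.0000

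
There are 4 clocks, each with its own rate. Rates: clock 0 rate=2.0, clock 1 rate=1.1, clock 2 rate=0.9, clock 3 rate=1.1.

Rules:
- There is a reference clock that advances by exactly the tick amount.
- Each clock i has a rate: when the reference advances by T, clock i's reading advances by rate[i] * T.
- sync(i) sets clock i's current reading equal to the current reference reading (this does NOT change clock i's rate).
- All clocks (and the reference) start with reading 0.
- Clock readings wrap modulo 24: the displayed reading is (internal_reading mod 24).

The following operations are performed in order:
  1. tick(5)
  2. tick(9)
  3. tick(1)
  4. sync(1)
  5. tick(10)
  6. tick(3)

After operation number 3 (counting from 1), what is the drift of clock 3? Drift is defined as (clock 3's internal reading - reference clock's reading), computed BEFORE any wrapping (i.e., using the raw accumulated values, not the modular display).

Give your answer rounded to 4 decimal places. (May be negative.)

After op 1 tick(5): ref=5.0000 raw=[10.0000 5.5000 4.5000 5.5000]
After op 2 tick(9): ref=14.0000 raw=[28.0000 15.4000 12.6000 15.4000]
After op 3 tick(1): ref=15.0000 raw=[30.0000 16.5000 13.5000 16.5000]
Drift of clock 3 after op 3: 16.5000 - 15.0000 = 1.5000

Answer: 1.5000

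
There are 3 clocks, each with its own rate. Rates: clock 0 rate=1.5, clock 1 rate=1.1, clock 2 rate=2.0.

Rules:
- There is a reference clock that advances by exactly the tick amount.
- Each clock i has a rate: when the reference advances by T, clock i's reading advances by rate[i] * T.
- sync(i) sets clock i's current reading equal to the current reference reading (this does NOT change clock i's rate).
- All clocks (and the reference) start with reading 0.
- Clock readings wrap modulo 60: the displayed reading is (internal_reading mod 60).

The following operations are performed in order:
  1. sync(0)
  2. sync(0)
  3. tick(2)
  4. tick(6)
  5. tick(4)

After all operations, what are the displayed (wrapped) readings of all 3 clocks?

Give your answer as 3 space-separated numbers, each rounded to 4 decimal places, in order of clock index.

Answer: 18.0000 13.2000 24.0000

Derivation:
After op 1 sync(0): ref=0.0000 raw=[0.0000 0.0000 0.0000]
After op 2 sync(0): ref=0.0000 raw=[0.0000 0.0000 0.0000]
After op 3 tick(2): ref=2.0000 raw=[3.0000 2.2000 4.0000]
After op 4 tick(6): ref=8.0000 raw=[12.0000 8.8000 16.0000]
After op 5 tick(4): ref=12.0000 raw=[18.0000 13.2000 24.0000]
Wrap final raw readings (mod 60): 18.0000 mod 60 = 18.0000; 13.2000 mod 60 = 13.2000; 24.0000 mod 60 = 24.0000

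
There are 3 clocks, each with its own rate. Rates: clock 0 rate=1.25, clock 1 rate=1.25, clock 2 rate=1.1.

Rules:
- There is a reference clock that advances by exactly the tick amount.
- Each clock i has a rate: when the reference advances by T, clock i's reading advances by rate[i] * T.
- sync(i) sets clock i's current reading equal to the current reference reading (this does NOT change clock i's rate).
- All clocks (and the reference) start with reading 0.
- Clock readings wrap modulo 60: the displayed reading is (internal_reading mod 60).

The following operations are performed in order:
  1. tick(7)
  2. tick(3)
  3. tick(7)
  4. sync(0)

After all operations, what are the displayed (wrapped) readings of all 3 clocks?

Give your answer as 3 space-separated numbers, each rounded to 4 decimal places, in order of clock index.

After op 1 tick(7): ref=7.0000 raw=[8.7500 8.7500 7.7000]
After op 2 tick(3): ref=10.0000 raw=[12.5000 12.5000 11.0000]
After op 3 tick(7): ref=17.0000 raw=[21.2500 21.2500 18.7000]
After op 4 sync(0): ref=17.0000 raw=[17.0000 21.2500 18.7000]
Wrap final raw readings (mod 60): 17.0000 mod 60 = 17.0000; 21.2500 mod 60 = 21.2500; 18.7000 mod 60 = 18.7000

Answer: 17.0000 21.2500 18.7000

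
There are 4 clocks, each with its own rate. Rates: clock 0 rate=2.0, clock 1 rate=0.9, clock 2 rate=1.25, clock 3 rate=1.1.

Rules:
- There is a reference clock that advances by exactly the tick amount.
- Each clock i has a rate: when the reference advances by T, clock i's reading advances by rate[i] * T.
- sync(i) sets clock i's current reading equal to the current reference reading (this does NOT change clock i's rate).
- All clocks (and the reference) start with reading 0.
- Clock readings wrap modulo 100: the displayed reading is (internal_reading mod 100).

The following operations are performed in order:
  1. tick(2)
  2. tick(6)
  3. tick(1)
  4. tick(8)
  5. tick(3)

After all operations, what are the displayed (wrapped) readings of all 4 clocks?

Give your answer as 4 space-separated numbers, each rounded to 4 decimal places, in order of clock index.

Answer: 40.0000 18.0000 25.0000 22.0000

Derivation:
After op 1 tick(2): ref=2.0000 raw=[4.0000 1.8000 2.5000 2.2000]
After op 2 tick(6): ref=8.0000 raw=[16.0000 7.2000 10.0000 8.8000]
After op 3 tick(1): ref=9.0000 raw=[18.0000 8.1000 11.2500 9.9000]
After op 4 tick(8): ref=17.0000 raw=[34.0000 15.3000 21.2500 18.7000]
After op 5 tick(3): ref=20.0000 raw=[40.0000 18.0000 25.0000 22.0000]
Wrap final raw readings (mod 100): 40.0000 mod 100 = 40.0000; 18.0000 mod 100 = 18.0000; 25.0000 mod 100 = 25.0000; 22.0000 mod 100 = 22.0000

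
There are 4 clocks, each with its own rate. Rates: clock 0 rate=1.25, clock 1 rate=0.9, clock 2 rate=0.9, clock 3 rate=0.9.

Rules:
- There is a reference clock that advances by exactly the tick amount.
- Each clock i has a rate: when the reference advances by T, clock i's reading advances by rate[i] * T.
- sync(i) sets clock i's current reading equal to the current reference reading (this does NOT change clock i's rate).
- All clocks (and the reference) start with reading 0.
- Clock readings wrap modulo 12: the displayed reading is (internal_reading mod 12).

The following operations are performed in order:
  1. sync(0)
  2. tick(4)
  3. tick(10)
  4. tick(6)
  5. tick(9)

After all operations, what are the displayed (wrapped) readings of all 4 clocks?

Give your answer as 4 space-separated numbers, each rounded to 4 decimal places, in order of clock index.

Answer: 0.2500 2.1000 2.1000 2.1000

Derivation:
After op 1 sync(0): ref=0.0000 raw=[0.0000 0.0000 0.0000 0.0000]
After op 2 tick(4): ref=4.0000 raw=[5.0000 3.6000 3.6000 3.6000]
After op 3 tick(10): ref=14.0000 raw=[17.5000 12.6000 12.6000 12.6000]
After op 4 tick(6): ref=20.0000 raw=[25.0000 18.0000 18.0000 18.0000]
After op 5 tick(9): ref=29.0000 raw=[36.2500 26.1000 26.1000 26.1000]
Wrap final raw readings (mod 12): 36.2500 mod 12 = 0.2500; 26.1000 mod 12 = 2.1000; 26.1000 mod 12 = 2.1000; 26.1000 mod 12 = 2.1000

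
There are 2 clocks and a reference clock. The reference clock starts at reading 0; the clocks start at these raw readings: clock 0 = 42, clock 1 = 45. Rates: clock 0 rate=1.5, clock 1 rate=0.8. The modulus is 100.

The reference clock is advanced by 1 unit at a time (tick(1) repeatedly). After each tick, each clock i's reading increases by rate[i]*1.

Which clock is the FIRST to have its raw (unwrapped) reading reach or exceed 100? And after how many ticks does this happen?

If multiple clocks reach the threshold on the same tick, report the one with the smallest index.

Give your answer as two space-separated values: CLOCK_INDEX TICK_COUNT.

Answer: 0 39

Derivation:
clock 0: start=42, rate=1.5, needs 100-42 = 58; ticks = ceil(58/1.5) = ceil(38.6667) = 39; reading at tick 39 = 42 + 1.5*39 = 100.5000
clock 1: start=45, rate=0.8, needs 100-45 = 55; ticks = ceil(55/0.8) = ceil(68.7500) = 69; reading at tick 69 = 45 + 0.8*69 = 100.2000
Minimum tick count = 39; winners = [0]; smallest index = 0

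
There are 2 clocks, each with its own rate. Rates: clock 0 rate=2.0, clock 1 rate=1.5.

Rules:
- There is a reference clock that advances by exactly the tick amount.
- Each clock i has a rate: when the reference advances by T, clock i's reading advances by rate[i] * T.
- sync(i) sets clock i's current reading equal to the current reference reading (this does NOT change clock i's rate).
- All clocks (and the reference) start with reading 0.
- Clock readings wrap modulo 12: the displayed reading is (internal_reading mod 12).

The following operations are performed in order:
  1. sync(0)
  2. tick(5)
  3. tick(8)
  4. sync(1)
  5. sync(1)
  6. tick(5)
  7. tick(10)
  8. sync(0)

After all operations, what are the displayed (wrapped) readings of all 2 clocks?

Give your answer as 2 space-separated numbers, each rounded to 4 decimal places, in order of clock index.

After op 1 sync(0): ref=0.0000 raw=[0.0000 0.0000]
After op 2 tick(5): ref=5.0000 raw=[10.0000 7.5000]
After op 3 tick(8): ref=13.0000 raw=[26.0000 19.5000]
After op 4 sync(1): ref=13.0000 raw=[26.0000 13.0000]
After op 5 sync(1): ref=13.0000 raw=[26.0000 13.0000]
After op 6 tick(5): ref=18.0000 raw=[36.0000 20.5000]
After op 7 tick(10): ref=28.0000 raw=[56.0000 35.5000]
After op 8 sync(0): ref=28.0000 raw=[28.0000 35.5000]
Wrap final raw readings (mod 12): 28.0000 mod 12 = 4.0000; 35.5000 mod 12 = 11.5000

Answer: 4.0000 11.5000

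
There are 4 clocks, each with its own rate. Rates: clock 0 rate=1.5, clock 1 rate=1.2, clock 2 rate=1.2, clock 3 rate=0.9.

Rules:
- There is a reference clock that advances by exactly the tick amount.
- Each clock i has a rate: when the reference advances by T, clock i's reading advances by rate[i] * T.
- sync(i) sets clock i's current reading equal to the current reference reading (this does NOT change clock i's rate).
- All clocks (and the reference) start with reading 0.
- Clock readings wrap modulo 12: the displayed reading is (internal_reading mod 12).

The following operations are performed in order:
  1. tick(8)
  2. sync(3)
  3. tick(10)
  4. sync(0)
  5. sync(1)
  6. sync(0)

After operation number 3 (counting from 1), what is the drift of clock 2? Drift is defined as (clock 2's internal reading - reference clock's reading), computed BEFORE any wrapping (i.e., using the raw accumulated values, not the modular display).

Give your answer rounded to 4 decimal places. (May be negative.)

Answer: 3.6000

Derivation:
After op 1 tick(8): ref=8.0000 raw=[12.0000 9.6000 9.6000 7.2000]
After op 2 sync(3): ref=8.0000 raw=[12.0000 9.6000 9.6000 8.0000]
After op 3 tick(10): ref=18.0000 raw=[27.0000 21.6000 21.6000 17.0000]
Drift of clock 2 after op 3: 21.6000 - 18.0000 = 3.6000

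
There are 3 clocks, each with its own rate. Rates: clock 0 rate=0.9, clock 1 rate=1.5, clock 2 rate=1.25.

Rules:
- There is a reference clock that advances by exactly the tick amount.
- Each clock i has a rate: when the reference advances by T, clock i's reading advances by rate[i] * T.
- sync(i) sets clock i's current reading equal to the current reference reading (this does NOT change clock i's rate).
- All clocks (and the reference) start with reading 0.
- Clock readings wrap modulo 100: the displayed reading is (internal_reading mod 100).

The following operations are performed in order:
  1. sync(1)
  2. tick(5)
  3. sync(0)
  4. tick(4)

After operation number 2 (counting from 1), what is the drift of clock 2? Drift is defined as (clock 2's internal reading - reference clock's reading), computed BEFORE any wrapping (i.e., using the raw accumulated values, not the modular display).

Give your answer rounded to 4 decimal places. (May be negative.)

Answer: 1.2500

Derivation:
After op 1 sync(1): ref=0.0000 raw=[0.0000 0.0000 0.0000]
After op 2 tick(5): ref=5.0000 raw=[4.5000 7.5000 6.2500]
Drift of clock 2 after op 2: 6.2500 - 5.0000 = 1.2500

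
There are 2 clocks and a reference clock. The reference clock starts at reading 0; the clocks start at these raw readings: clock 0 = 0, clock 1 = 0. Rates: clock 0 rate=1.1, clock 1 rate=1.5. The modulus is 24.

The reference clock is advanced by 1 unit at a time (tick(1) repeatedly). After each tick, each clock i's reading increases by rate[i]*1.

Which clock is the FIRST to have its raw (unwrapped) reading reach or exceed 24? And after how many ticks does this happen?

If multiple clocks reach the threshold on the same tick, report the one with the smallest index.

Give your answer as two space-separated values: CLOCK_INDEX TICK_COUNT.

clock 0: start=0, rate=1.1, needs 24-0 = 24; ticks = ceil(24/1.1) = ceil(21.8182) = 22; reading at tick 22 = 0 + 1.1*22 = 24.2000
clock 1: start=0, rate=1.5, needs 24-0 = 24; ticks = ceil(24/1.5) = ceil(16.0000) = 16; reading at tick 16 = 0 + 1.5*16 = 24.0000
Minimum tick count = 16; winners = [1]; smallest index = 1

Answer: 1 16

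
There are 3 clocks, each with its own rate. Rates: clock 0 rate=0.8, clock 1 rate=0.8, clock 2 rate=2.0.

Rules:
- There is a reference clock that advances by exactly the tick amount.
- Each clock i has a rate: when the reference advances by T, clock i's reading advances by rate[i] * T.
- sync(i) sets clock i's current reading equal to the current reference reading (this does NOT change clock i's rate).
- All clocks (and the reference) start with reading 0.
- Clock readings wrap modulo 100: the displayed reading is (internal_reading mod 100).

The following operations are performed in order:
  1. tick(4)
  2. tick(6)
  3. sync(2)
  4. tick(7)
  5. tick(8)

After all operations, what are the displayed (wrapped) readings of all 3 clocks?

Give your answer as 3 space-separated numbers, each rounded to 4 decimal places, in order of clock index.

Answer: 20.0000 20.0000 40.0000

Derivation:
After op 1 tick(4): ref=4.0000 raw=[3.2000 3.2000 8.0000]
After op 2 tick(6): ref=10.0000 raw=[8.0000 8.0000 20.0000]
After op 3 sync(2): ref=10.0000 raw=[8.0000 8.0000 10.0000]
After op 4 tick(7): ref=17.0000 raw=[13.6000 13.6000 24.0000]
After op 5 tick(8): ref=25.0000 raw=[20.0000 20.0000 40.0000]
Wrap final raw readings (mod 100): 20.0000 mod 100 = 20.0000; 20.0000 mod 100 = 20.0000; 40.0000 mod 100 = 40.0000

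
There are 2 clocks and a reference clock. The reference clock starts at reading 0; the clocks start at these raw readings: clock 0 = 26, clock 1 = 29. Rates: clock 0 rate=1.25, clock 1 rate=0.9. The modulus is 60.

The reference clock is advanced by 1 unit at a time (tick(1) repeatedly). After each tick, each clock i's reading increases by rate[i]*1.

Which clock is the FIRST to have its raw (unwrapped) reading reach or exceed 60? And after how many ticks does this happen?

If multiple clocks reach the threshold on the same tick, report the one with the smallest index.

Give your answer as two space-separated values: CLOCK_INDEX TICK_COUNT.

clock 0: start=26, rate=1.25, needs 60-26 = 34; ticks = ceil(34/1.25) = ceil(27.2000) = 28; reading at tick 28 = 26 + 1.25*28 = 61.0000
clock 1: start=29, rate=0.9, needs 60-29 = 31; ticks = ceil(31/0.9) = ceil(34.4444) = 35; reading at tick 35 = 29 + 0.9*35 = 60.5000
Minimum tick count = 28; winners = [0]; smallest index = 0

Answer: 0 28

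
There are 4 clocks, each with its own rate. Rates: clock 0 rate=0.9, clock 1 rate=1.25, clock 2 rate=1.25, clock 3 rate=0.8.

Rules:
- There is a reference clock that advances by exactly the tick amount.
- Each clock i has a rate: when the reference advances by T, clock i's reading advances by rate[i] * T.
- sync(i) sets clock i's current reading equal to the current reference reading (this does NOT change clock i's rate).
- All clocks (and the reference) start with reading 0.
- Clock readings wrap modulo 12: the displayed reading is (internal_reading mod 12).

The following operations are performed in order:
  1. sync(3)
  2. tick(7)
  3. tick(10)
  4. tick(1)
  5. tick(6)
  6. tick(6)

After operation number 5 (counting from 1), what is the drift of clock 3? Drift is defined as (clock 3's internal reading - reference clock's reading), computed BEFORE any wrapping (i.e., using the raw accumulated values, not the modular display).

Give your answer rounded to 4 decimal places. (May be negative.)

Answer: -4.8000

Derivation:
After op 1 sync(3): ref=0.0000 raw=[0.0000 0.0000 0.0000 0.0000]
After op 2 tick(7): ref=7.0000 raw=[6.3000 8.7500 8.7500 5.6000]
After op 3 tick(10): ref=17.0000 raw=[15.3000 21.2500 21.2500 13.6000]
After op 4 tick(1): ref=18.0000 raw=[16.2000 22.5000 22.5000 14.4000]
After op 5 tick(6): ref=24.0000 raw=[21.6000 30.0000 30.0000 19.2000]
Drift of clock 3 after op 5: 19.2000 - 24.0000 = -4.8000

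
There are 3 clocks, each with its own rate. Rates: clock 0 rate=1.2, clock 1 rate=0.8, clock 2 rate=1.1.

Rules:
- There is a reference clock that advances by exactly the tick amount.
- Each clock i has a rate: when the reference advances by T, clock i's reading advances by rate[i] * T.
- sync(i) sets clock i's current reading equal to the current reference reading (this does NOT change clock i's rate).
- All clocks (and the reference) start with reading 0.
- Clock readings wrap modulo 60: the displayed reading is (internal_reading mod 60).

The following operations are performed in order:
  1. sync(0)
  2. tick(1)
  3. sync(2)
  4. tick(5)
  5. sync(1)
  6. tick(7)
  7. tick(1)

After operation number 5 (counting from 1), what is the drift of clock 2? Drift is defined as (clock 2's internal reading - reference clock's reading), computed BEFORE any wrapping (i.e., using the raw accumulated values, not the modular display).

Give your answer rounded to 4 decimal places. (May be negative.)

After op 1 sync(0): ref=0.0000 raw=[0.0000 0.0000 0.0000]
After op 2 tick(1): ref=1.0000 raw=[1.2000 0.8000 1.1000]
After op 3 sync(2): ref=1.0000 raw=[1.2000 0.8000 1.0000]
After op 4 tick(5): ref=6.0000 raw=[7.2000 4.8000 6.5000]
After op 5 sync(1): ref=6.0000 raw=[7.2000 6.0000 6.5000]
Drift of clock 2 after op 5: 6.5000 - 6.0000 = 0.5000

Answer: 0.5000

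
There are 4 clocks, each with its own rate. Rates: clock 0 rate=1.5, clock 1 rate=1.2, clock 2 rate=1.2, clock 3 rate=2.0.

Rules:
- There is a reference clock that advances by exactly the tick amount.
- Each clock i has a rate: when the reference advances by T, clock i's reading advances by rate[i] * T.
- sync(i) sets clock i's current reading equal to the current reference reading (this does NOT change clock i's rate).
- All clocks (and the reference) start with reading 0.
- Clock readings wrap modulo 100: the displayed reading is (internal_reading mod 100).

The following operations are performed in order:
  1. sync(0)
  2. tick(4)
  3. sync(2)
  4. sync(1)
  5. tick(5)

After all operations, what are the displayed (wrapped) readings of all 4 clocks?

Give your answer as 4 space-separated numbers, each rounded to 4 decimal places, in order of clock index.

After op 1 sync(0): ref=0.0000 raw=[0.0000 0.0000 0.0000 0.0000]
After op 2 tick(4): ref=4.0000 raw=[6.0000 4.8000 4.8000 8.0000]
After op 3 sync(2): ref=4.0000 raw=[6.0000 4.8000 4.0000 8.0000]
After op 4 sync(1): ref=4.0000 raw=[6.0000 4.0000 4.0000 8.0000]
After op 5 tick(5): ref=9.0000 raw=[13.5000 10.0000 10.0000 18.0000]
Wrap final raw readings (mod 100): 13.5000 mod 100 = 13.5000; 10.0000 mod 100 = 10.0000; 10.0000 mod 100 = 10.0000; 18.0000 mod 100 = 18.0000

Answer: 13.5000 10.0000 10.0000 18.0000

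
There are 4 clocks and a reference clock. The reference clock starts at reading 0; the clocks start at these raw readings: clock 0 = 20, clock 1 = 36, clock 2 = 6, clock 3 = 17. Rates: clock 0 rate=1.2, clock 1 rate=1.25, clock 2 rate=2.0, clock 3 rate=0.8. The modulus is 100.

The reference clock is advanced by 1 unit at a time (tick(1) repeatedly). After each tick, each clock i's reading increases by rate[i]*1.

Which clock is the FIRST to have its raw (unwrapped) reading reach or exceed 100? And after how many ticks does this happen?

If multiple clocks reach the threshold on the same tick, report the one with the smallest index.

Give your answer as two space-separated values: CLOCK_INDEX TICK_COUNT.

clock 0: start=20, rate=1.2, needs 100-20 = 80; ticks = ceil(80/1.2) = ceil(66.6667) = 67; reading at tick 67 = 20 + 1.2*67 = 100.4000
clock 1: start=36, rate=1.25, needs 100-36 = 64; ticks = ceil(64/1.25) = ceil(51.2000) = 52; reading at tick 52 = 36 + 1.25*52 = 101.0000
clock 2: start=6, rate=2.0, needs 100-6 = 94; ticks = ceil(94/2.0) = ceil(47.0000) = 47; reading at tick 47 = 6 + 2.0*47 = 100.0000
clock 3: start=17, rate=0.8, needs 100-17 = 83; ticks = ceil(83/0.8) = ceil(103.7500) = 104; reading at tick 104 = 17 + 0.8*104 = 100.2000
Minimum tick count = 47; winners = [2]; smallest index = 2

Answer: 2 47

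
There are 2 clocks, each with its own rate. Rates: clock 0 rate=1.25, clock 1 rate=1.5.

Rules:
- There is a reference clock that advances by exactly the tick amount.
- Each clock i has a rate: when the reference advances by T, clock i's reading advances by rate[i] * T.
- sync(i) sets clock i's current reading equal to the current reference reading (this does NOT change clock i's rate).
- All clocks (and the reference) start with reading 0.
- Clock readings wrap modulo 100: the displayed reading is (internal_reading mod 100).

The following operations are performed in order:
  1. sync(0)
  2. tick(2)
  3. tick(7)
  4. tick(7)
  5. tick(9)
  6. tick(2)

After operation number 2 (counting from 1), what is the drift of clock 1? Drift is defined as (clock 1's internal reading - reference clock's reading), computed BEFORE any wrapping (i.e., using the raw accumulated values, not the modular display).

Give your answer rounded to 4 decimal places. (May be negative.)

Answer: 1.0000

Derivation:
After op 1 sync(0): ref=0.0000 raw=[0.0000 0.0000]
After op 2 tick(2): ref=2.0000 raw=[2.5000 3.0000]
Drift of clock 1 after op 2: 3.0000 - 2.0000 = 1.0000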